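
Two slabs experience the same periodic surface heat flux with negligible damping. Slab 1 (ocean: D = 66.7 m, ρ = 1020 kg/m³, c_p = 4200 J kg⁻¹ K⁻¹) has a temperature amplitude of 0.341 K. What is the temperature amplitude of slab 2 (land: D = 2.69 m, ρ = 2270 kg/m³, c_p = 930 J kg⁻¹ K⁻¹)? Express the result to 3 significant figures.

C_ocean = 2.86×10^8 J/(m²·K); C_land = 5.68×10^6 J/(m²·K).
A ∝ 1/C ⇒ A_land = A_ocean × C_ocean/C_land = 0.341 × 50.3 = 17.2 K.

17.2 K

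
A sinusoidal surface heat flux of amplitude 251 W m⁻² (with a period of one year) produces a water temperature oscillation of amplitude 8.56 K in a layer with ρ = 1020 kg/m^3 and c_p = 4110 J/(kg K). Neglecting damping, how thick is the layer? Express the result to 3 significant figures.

ω = 2π / 3.15×10^7 s = 1.99×10^-7 s⁻¹.
Required C = F₀ / (A ω) = 251 / (8.56 × 1.99×10^-7) = 1.47×10^8 J/(m²·K).
D = C / (ρ c_p) = 1.47×10^8 / (1020 × 4110) = 35.1 m.

35.1 m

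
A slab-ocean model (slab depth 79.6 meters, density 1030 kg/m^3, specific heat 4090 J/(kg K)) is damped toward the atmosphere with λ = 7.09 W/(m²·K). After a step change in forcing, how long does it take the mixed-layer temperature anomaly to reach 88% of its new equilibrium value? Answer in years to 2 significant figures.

3.2 years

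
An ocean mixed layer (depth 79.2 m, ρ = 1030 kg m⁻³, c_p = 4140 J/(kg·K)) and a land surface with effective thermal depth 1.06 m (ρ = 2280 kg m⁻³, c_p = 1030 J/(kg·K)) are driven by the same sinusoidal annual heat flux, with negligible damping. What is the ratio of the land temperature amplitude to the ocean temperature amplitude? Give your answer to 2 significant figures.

140

C_ocean = 1030 × 4140 × 79.2 = 3.38×10^8 J/(m²·K).
C_land = 2280 × 1030 × 1.06 = 2.49×10^6 J/(m²·K).
Undamped amplitude ∝ 1/C, so A_land/A_ocean = C_ocean/C_land = 136.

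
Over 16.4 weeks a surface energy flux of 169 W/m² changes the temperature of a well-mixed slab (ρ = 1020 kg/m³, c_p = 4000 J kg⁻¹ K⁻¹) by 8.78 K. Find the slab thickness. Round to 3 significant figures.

Heat input Q = F Δt = 169 × 9.92×10^6 s = 1.68×10^9 J/m².
Required areal heat capacity C = Q / ΔT = 1.91×10^8 J/(m²·K).
Depth D = C / (ρ c_p) = 1.91×10^8 / (1020 × 4000) = 46.8 m.

46.8 m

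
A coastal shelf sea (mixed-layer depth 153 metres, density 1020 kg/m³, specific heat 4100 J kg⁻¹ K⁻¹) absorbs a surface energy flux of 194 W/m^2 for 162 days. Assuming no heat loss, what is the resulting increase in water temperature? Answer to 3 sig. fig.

4.24 K

Areal heat capacity C = ρ c_p D = 1020 × 4100 × 153 = 6.40×10^8 J m⁻² K⁻¹.
Net heat input Q = F Δt = 194 × (162 days × 86400 s/day) = 2.72×10^9 J/m².
ΔT = Q / C = 2.72×10^9 / 6.40×10^8 = 4.24 K.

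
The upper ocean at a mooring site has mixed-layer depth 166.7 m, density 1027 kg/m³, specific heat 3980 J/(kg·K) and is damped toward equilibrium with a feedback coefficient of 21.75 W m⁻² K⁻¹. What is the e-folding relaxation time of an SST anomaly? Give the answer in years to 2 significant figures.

0.99 years

Areal heat capacity C = ρ c_p D = 1027 × 3980 × 166.7 = 6.81×10^8 J/(m²·K).
Relaxation time τ = C / λ = 6.81×10^8 / 21.75 = 3.13×10^7 s.
In years: 3.13×10^7 s / (3.156×10^7 s/year) = 0.993 years.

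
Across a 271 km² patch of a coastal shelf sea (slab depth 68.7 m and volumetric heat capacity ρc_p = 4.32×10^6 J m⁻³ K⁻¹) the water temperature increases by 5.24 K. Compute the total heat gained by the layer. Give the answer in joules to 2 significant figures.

4.2×10^17 J

Areal heat capacity C = ρc_p × D = 4.32×10^6 × 68.7 = 2.97×10^8 J/(m^2 K).
Heat per unit area: q = C ΔT = 2.97×10^8 × 5.24 = 1.56×10^9 J/m².
Total heat: Q = q × A = 1.56×10^9 × (271 × 10⁶ m²) = 4.21×10^17 J.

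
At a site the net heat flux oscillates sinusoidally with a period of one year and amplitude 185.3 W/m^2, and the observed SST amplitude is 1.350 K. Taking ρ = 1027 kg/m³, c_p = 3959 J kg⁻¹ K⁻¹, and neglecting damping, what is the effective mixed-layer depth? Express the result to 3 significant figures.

ω = 2π / 3.15×10^7 s = 1.99×10^-7 s⁻¹.
Required C = F₀ / (A ω) = 185.3 / (1.350 × 1.99×10^-7) = 6.89×10^8 J/(m²·K).
D = C / (ρ c_p) = 6.89×10^8 / (1027 × 3959) = 169 m.

169 m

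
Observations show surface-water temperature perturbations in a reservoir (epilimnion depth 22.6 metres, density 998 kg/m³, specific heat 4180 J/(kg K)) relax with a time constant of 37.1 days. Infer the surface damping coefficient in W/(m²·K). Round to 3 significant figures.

29.4

Areal heat capacity C = ρ c_p D = 998 × 4180 × 22.6 = 9.43×10^7 J m⁻² K⁻¹.
τ = 37.1 days = 3.21×10^6 s.
λ = C / τ = 9.43×10^7 / 3.21×10^6 = 29.4 W/(m²·K).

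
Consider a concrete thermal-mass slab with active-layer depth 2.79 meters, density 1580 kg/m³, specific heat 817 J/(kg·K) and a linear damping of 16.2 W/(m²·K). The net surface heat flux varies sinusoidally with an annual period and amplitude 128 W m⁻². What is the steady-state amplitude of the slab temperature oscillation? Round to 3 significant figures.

Areal heat capacity C = ρ c_p D = 1580 × 817 × 2.79 = 3.60×10^6 J m⁻² K⁻¹.
Angular frequency ω = 2π / T = 2π / 3.15×10^7 s = 1.99×10^-7 s⁻¹.
√((Cω)² + λ²) = √((0.718)² + 16.2²) = 16.2 W/(m²·K).
Amplitude A = F₀ / √((Cω)²+λ²) = 128 / 16.2 = 7.89 K.

7.89 K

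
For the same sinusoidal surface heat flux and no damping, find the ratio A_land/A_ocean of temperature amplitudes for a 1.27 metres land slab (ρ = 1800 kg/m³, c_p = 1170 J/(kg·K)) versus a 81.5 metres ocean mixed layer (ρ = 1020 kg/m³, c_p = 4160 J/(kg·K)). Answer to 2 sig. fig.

130

C_ocean = 1020 × 4160 × 81.5 = 3.46×10^8 J/(m²·K).
C_land = 1800 × 1170 × 1.27 = 2.67×10^6 J/(m²·K).
Undamped amplitude ∝ 1/C, so A_land/A_ocean = C_ocean/C_land = 129.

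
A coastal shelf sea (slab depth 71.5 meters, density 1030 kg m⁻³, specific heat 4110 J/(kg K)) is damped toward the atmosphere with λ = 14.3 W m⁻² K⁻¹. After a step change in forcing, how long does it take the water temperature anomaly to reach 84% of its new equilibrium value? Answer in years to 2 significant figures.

1.2 years

Areal heat capacity C = ρ c_p D = 1030 × 4110 × 71.5 = 3.03×10^8 J m⁻² K⁻¹.
τ = C / λ = 3.03×10^8 / 14.3 = 2.12×10^7 s.
Fraction reached: 1 − e^(−t/τ) = 0.84 ⇒ t = −τ ln(1 − 0.84) = τ × 1.83.
t = 3.88×10^7 s = 1.23 years.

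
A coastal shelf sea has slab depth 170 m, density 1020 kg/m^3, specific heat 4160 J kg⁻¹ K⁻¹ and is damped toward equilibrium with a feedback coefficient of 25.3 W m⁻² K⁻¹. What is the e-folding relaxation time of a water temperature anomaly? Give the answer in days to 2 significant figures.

330 days

Areal heat capacity C = ρ c_p D = 1020 × 4160 × 170 = 7.21×10^8 J/(m²·K).
Relaxation time τ = C / λ = 7.21×10^8 / 25.3 = 2.85×10^7 s.
In days: 2.85×10^7 s / (86400 s/day) = 330 days.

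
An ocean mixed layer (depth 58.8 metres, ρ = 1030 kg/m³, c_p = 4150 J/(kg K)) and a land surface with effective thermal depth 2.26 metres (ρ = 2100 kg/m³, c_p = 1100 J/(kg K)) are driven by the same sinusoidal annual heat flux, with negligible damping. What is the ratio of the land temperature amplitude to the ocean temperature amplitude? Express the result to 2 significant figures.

48

C_ocean = 1030 × 4150 × 58.8 = 2.51×10^8 J/(m²·K).
C_land = 2100 × 1100 × 2.26 = 5.22×10^6 J/(m²·K).
Undamped amplitude ∝ 1/C, so A_land/A_ocean = C_ocean/C_land = 48.1.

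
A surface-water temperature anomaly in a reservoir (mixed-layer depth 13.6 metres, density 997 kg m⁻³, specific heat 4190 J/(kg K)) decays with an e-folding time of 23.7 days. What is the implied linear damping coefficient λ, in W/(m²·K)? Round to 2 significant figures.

Areal heat capacity C = ρ c_p D = 997 × 4190 × 13.6 = 5.68×10^7 J m⁻² K⁻¹.
τ = 23.7 days = 2.05×10^6 s.
λ = C / τ = 5.68×10^7 / 2.05×10^6 = 27.7 W/(m²·K).

28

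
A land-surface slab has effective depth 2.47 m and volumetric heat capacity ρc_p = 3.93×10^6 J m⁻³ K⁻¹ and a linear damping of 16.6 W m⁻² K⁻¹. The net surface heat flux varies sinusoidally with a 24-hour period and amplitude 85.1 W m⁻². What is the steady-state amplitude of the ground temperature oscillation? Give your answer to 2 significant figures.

Areal heat capacity C = ρc_p × D = 3.93×10^6 × 2.47 = 9.71×10^6 J m⁻² K⁻¹.
Angular frequency ω = 2π / T = 2π / 86400 s = 7.27×10^-5 s⁻¹.
√((Cω)² + λ²) = √((706)² + 16.6²) = 706 W/(m²·K).
Amplitude A = F₀ / √((Cω)²+λ²) = 85.1 / 706 = 0.121 K.

0.12 K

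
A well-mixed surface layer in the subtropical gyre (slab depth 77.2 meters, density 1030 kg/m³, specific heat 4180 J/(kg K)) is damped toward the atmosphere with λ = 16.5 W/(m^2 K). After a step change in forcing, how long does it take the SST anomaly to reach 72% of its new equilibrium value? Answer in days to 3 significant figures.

297 days

Areal heat capacity C = ρ c_p D = 1030 × 4180 × 77.2 = 3.32×10^8 J m⁻² K⁻¹.
τ = C / λ = 3.32×10^8 / 16.5 = 2.01×10^7 s.
Fraction reached: 1 − e^(−t/τ) = 0.72 ⇒ t = −τ ln(1 − 0.72) = τ × 1.27.
t = 2.56×10^7 s = 297 days.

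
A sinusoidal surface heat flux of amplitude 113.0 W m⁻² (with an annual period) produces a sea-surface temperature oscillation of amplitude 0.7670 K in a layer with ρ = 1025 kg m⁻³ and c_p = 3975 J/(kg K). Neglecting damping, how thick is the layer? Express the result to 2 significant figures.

ω = 2π / 3.15×10^7 s = 1.99×10^-7 s⁻¹.
Required C = F₀ / (A ω) = 113.0 / (0.7670 × 1.99×10^-7) = 7.39×10^8 J/(m²·K).
D = C / (ρ c_p) = 7.39×10^8 / (1025 × 3975) = 181 m.

180 m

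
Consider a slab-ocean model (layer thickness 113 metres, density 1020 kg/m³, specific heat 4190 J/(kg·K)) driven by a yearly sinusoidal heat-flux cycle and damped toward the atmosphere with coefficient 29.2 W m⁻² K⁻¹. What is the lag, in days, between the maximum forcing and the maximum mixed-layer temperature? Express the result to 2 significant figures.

74 days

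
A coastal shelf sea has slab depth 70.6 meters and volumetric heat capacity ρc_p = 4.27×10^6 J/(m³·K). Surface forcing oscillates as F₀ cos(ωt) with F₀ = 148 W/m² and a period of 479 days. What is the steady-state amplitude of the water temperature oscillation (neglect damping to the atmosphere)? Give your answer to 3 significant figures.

3.23 K

Areal heat capacity C = ρc_p × D = 4.27×10^6 × 70.6 = 3.01×10^8 J/(m^2 K).
Angular frequency ω = 2π / T = 2π / 4.14×10^7 s = 1.52×10^-7 s⁻¹.
Cω = 3.01×10^8 × 1.52×10^-7 = 45.8 W/(m²·K).
Amplitude A = F₀ / (Cω) = 148 / 45.8 = 3.23 K.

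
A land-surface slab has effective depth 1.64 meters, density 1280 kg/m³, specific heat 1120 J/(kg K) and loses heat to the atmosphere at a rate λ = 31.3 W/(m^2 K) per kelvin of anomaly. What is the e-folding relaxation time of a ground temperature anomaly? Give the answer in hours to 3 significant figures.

Areal heat capacity C = ρ c_p D = 1280 × 1120 × 1.64 = 2.35×10^6 J/(m^2 K).
Relaxation time τ = C / λ = 2.35×10^6 / 31.3 = 75100 s.
In hours: 75100 s / (3600 s/hour) = 20.9 hours.

20.9 hours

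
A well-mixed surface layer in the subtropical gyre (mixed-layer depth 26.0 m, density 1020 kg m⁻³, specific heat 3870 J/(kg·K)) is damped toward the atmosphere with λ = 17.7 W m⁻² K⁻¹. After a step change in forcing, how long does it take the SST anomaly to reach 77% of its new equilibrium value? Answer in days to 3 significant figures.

98.6 days

Areal heat capacity C = ρ c_p D = 1020 × 3870 × 26.0 = 1.03×10^8 J/(m^2 K).
τ = C / λ = 1.03×10^8 / 17.7 = 5.80×10^6 s.
Fraction reached: 1 − e^(−t/τ) = 0.77 ⇒ t = −τ ln(1 − 0.77) = τ × 1.47.
t = 8.52×10^6 s = 98.6 days.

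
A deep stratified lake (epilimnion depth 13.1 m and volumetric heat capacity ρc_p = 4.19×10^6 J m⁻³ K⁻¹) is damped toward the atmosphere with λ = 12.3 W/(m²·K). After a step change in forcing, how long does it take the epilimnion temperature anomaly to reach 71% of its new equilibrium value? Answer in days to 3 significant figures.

63.9 days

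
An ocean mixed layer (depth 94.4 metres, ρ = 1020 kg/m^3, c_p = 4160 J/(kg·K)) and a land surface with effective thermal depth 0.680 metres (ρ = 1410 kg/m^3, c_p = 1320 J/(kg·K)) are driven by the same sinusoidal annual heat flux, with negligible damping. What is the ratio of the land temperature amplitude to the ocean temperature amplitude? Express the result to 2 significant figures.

C_ocean = 1020 × 4160 × 94.4 = 4.01×10^8 J/(m²·K).
C_land = 1410 × 1320 × 0.680 = 1.27×10^6 J/(m²·K).
Undamped amplitude ∝ 1/C, so A_land/A_ocean = C_ocean/C_land = 316.

320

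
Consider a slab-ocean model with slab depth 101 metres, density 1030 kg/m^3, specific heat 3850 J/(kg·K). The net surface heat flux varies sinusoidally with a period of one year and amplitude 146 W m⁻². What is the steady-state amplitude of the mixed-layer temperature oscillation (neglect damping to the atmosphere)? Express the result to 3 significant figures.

Areal heat capacity C = ρ c_p D = 1030 × 3850 × 101 = 4.01×10^8 J/(m^2 K).
Angular frequency ω = 2π / T = 2π / 3.15×10^7 s = 1.99×10^-7 s⁻¹.
Cω = 4.01×10^8 × 1.99×10^-7 = 79.8 W/(m²·K).
Amplitude A = F₀ / (Cω) = 146 / 79.8 = 1.83 K.

1.83 K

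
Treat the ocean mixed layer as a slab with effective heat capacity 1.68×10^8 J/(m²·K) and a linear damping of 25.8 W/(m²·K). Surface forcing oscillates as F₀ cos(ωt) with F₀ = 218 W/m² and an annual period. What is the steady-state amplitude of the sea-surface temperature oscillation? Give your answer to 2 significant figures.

Areal heat capacity C = 1.68×10^8 J/(m²·K) (given).
Angular frequency ω = 2π / T = 2π / 3.15×10^7 s = 1.99×10^-7 s⁻¹.
√((Cω)² + λ²) = √((33.5)² + 25.8²) = 42.3 W/(m²·K).
Amplitude A = F₀ / √((Cω)²+λ²) = 218 / 42.3 = 5.16 K.

5.2 K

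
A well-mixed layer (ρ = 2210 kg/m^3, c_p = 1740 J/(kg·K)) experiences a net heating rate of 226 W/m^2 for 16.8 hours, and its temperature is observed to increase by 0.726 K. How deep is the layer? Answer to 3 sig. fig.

4.90 m

Heat input Q = F Δt = 226 × 60500 s = 1.37×10^7 J/m².
Required areal heat capacity C = Q / ΔT = 1.88×10^7 J/(m²·K).
Depth D = C / (ρ c_p) = 1.88×10^7 / (2210 × 1740) = 4.90 m.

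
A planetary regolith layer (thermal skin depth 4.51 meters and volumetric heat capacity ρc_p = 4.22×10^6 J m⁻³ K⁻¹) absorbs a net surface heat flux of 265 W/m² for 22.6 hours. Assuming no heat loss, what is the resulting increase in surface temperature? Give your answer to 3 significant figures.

1.13 K

Areal heat capacity C = ρc_p × D = 4.22×10^6 × 4.51 = 1.90×10^7 J/(m²·K).
Net heat input Q = F Δt = 265 × (22.6 hours × 3600 s/hour) = 2.16×10^7 J/m².
ΔT = Q / C = 2.16×10^7 / 1.90×10^7 = 1.13 K.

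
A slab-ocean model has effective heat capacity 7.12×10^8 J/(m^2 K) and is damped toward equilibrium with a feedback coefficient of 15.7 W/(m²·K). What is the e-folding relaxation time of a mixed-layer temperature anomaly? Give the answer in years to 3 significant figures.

1.44 years

Areal heat capacity C = 7.12×10^8 J/(m^2 K) (given).
Relaxation time τ = C / λ = 7.12×10^8 / 15.7 = 4.54×10^7 s.
In years: 4.54×10^7 s / (3.156×10^7 s/year) = 1.44 years.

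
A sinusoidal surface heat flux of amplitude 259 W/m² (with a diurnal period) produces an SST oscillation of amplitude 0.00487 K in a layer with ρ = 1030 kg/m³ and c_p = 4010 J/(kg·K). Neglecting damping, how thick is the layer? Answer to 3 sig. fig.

ω = 2π / 86400 s = 7.27×10^-5 s⁻¹.
Required C = F₀ / (A ω) = 259 / (0.00487 × 7.27×10^-5) = 7.31×10^8 J/(m²·K).
D = C / (ρ c_p) = 7.31×10^8 / (1030 × 4010) = 177 m.

177 m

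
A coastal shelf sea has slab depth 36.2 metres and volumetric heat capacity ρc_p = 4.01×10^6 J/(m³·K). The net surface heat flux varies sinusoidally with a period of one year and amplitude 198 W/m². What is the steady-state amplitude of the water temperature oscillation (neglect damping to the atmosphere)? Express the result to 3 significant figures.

Areal heat capacity C = ρc_p × D = 4.01×10^6 × 36.2 = 1.45×10^8 J m⁻² K⁻¹.
Angular frequency ω = 2π / T = 2π / 3.15×10^7 s = 1.99×10^-7 s⁻¹.
Cω = 1.45×10^8 × 1.99×10^-7 = 28.9 W/(m²·K).
Amplitude A = F₀ / (Cω) = 198 / 28.9 = 6.85 K.

6.85 K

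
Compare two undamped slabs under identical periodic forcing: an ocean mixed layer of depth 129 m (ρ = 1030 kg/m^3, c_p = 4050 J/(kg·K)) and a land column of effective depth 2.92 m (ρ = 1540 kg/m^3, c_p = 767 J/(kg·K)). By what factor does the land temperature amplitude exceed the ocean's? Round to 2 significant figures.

160

C_ocean = 1030 × 4050 × 129 = 5.38×10^8 J/(m²·K).
C_land = 1540 × 767 × 2.92 = 3.45×10^6 J/(m²·K).
Undamped amplitude ∝ 1/C, so A_land/A_ocean = C_ocean/C_land = 156.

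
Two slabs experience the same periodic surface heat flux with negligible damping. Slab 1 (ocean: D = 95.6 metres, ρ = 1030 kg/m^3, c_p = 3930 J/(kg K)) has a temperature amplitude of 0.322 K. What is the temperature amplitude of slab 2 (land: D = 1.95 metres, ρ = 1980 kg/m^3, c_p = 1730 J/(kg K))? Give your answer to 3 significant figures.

18.7 K

C_ocean = 3.87×10^8 J/(m²·K); C_land = 6.68×10^6 J/(m²·K).
A ∝ 1/C ⇒ A_land = A_ocean × C_ocean/C_land = 0.322 × 57.9 = 18.7 K.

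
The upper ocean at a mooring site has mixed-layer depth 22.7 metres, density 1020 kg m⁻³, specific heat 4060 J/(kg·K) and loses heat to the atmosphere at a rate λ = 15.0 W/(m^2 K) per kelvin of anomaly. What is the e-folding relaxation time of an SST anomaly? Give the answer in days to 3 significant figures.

72.5 days

Areal heat capacity C = ρ c_p D = 1020 × 4060 × 22.7 = 9.40×10^7 J/(m^2 K).
Relaxation time τ = C / λ = 9.40×10^7 / 15.0 = 6.27×10^6 s.
In days: 6.27×10^6 s / (86400 s/day) = 72.5 days.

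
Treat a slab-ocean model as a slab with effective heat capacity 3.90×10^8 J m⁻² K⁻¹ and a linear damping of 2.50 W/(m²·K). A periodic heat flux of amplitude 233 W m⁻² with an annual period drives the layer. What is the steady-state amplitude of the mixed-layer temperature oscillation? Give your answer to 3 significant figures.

3.00 K

Areal heat capacity C = 3.90×10^8 J m⁻² K⁻¹ (given).
Angular frequency ω = 2π / T = 2π / 3.15×10^7 s = 1.99×10^-7 s⁻¹.
√((Cω)² + λ²) = √((77.7)² + 2.50²) = 77.7 W/(m²·K).
Amplitude A = F₀ / √((Cω)²+λ²) = 233 / 77.7 = 3.00 K.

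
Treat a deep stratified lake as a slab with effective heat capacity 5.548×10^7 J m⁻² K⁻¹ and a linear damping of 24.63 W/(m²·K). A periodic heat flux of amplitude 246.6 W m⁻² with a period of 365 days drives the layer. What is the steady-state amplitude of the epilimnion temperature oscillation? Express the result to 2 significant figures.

9.1 K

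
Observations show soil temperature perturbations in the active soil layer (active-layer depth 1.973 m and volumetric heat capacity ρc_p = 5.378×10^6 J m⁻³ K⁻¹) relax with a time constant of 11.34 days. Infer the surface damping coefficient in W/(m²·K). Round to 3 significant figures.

Areal heat capacity C = ρc_p × D = 5.378×10^6 × 1.973 = 1.06×10^7 J m⁻² K⁻¹.
τ = 11.34 days = 9.80×10^5 s.
λ = C / τ = 1.06×10^7 / 9.80×10^5 = 10.8 W/(m²·K).

10.8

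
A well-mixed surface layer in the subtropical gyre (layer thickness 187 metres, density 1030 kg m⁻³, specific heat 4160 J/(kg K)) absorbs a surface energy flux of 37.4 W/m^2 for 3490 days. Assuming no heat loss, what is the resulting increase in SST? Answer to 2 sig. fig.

Areal heat capacity C = ρ c_p D = 1030 × 4160 × 187 = 8.01×10^8 J/(m^2 K).
Net heat input Q = F Δt = 37.4 × (3490 days × 86400 s/day) = 1.13×10^10 J/m².
ΔT = Q / C = 1.13×10^10 / 8.01×10^8 = 14.1 K.

14 K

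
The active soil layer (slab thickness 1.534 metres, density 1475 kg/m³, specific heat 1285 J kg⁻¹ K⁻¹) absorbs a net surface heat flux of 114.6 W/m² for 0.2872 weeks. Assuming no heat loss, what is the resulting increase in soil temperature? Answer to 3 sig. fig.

6.85 K

Areal heat capacity C = ρ c_p D = 1475 × 1285 × 1.534 = 2.91×10^6 J/(m²·K).
Net heat input Q = F Δt = 114.6 × (0.2872 weeks × 6.048×10^5 s/week) = 1.99×10^7 J/m².
ΔT = Q / C = 1.99×10^7 / 2.91×10^6 = 6.85 K.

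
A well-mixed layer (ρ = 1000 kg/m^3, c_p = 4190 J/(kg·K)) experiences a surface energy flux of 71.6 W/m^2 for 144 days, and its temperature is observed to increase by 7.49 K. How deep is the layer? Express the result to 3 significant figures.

Heat input Q = F Δt = 71.6 × 1.24×10^7 s = 8.91×10^8 J/m².
Required areal heat capacity C = Q / ΔT = 1.19×10^8 J/(m²·K).
Depth D = C / (ρ c_p) = 1.19×10^8 / (1000 × 4190) = 28.4 m.

28.4 m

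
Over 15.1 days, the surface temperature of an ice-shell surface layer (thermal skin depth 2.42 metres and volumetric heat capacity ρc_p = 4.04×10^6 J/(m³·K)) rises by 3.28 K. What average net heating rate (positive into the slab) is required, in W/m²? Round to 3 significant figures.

24.6

Areal heat capacity C = ρc_p × D = 4.04×10^6 × 2.42 = 9.78×10^6 J m⁻² K⁻¹.
Required heat per unit area: Q = C ΔT = 9.78×10^6 × 3.28 = 3.21×10^7 J/m².
Flux F = Q / Δt = 3.21×10^7 / 1.30×10^6 s = 24.6 W/m².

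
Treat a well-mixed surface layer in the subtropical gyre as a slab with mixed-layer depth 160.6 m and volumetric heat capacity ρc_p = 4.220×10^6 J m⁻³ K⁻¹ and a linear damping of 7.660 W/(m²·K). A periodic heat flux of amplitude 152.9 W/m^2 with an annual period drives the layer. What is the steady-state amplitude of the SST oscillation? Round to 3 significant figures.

Areal heat capacity C = ρc_p × D = 4.220×10^6 × 160.6 = 6.78×10^8 J m⁻² K⁻¹.
Angular frequency ω = 2π / T = 2π / 3.15×10^7 s = 1.99×10^-7 s⁻¹.
√((Cω)² + λ²) = √((135)² + 7.660²) = 135 W/(m²·K).
Amplitude A = F₀ / √((Cω)²+λ²) = 152.9 / 135 = 1.13 K.

1.13 K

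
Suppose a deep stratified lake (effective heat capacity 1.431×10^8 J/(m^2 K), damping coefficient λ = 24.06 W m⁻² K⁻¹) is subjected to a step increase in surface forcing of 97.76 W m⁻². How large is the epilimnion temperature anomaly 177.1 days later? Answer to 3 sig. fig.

3.75 K

Areal heat capacity C = 1.431×10^8 J/(m^2 K) (given).
τ = C / λ = 1.43×10^8 / 24.06 = 5.95×10^6 s.
Equilibrium anomaly ΔT_eq = F / λ = 97.76 / 24.06 = 4.06 K.
t = 177.1 days = 1.53×10^7 s, so t/τ = 2.57.
ΔT(t) = ΔT_eq (1 − e^(−t/τ)) = 4.06 × (1 − e^−2.57) = 3.75 K.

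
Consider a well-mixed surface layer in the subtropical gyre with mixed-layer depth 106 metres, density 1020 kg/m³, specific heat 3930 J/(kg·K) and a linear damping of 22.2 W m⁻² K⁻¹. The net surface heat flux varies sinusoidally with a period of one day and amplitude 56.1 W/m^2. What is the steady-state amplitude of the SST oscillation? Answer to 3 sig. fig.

0.00182 K

Areal heat capacity C = ρ c_p D = 1020 × 3930 × 106 = 4.25×10^8 J/(m²·K).
Angular frequency ω = 2π / T = 2π / 86400 s = 7.27×10^-5 s⁻¹.
√((Cω)² + λ²) = √((30900)² + 22.2²) = 30900 W/(m²·K).
Amplitude A = F₀ / √((Cω)²+λ²) = 56.1 / 30900 = 0.00182 K.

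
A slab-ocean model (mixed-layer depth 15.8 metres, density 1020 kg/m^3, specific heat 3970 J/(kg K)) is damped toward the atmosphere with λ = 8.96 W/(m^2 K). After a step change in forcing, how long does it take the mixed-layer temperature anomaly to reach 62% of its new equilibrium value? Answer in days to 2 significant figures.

80 days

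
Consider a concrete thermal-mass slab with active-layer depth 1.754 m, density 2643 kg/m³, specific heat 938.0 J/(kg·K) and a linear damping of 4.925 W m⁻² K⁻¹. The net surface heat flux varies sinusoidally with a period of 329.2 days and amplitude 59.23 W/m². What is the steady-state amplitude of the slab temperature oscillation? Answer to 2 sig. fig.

Areal heat capacity C = ρ c_p D = 2643 × 938.0 × 1.754 = 4.35×10^6 J/(m^2 K).
Angular frequency ω = 2π / T = 2π / 2.84×10^7 s = 2.21×10^-7 s⁻¹.
√((Cω)² + λ²) = √((0.961)² + 4.925²) = 5.02 W/(m²·K).
Amplitude A = F₀ / √((Cω)²+λ²) = 59.23 / 5.02 = 11.8 K.

12 K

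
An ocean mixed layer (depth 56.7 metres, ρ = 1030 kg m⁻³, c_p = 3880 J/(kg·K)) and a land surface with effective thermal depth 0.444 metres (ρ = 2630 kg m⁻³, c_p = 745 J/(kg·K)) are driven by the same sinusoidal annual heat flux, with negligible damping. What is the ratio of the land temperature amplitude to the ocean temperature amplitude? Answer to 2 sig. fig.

C_ocean = 1030 × 3880 × 56.7 = 2.27×10^8 J/(m²·K).
C_land = 2630 × 745 × 0.444 = 8.70×10^5 J/(m²·K).
Undamped amplitude ∝ 1/C, so A_land/A_ocean = C_ocean/C_land = 260.

260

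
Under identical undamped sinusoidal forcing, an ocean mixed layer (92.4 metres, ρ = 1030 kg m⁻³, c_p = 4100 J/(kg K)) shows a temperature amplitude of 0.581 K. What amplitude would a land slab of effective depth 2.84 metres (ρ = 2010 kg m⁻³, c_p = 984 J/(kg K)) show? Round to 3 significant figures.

C_ocean = 3.90×10^8 J/(m²·K); C_land = 5.62×10^6 J/(m²·K).
A ∝ 1/C ⇒ A_land = A_ocean × C_ocean/C_land = 0.581 × 69.5 = 40.4 K.

40.4 K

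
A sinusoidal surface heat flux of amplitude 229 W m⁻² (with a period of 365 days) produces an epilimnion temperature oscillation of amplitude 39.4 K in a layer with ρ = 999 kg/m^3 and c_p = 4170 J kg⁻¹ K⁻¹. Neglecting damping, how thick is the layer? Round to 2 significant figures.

7.0 m

ω = 2π / 3.15×10^7 s = 1.99×10^-7 s⁻¹.
Required C = F₀ / (A ω) = 229 / (39.4 × 1.99×10^-7) = 2.92×10^7 J/(m²·K).
D = C / (ρ c_p) = 2.92×10^7 / (999 × 4170) = 7.00 m.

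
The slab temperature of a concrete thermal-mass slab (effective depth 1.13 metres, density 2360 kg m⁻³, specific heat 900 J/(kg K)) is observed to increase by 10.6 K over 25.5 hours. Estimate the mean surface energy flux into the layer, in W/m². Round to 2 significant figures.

Areal heat capacity C = ρ c_p D = 2360 × 900 × 1.13 = 2.40×10^6 J/(m²·K).
Required heat per unit area: Q = C ΔT = 2.40×10^6 × 10.6 = 2.54×10^7 J/m².
Flux F = Q / Δt = 2.54×10^7 / 91800 s = 277 W/m².

280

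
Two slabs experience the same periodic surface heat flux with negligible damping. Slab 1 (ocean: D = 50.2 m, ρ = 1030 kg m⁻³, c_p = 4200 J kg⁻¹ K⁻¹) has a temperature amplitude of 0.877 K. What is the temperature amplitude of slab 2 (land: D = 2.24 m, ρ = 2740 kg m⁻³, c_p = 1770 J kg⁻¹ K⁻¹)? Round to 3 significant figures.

17.5 K

C_ocean = 2.17×10^8 J/(m²·K); C_land = 1.09×10^7 J/(m²·K).
A ∝ 1/C ⇒ A_land = A_ocean × C_ocean/C_land = 0.877 × 20.0 = 17.5 K.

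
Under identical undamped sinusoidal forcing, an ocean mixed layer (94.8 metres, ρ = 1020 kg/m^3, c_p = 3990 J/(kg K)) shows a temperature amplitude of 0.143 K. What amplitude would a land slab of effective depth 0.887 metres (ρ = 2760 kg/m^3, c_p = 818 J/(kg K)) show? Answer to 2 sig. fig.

C_ocean = 3.86×10^8 J/(m²·K); C_land = 2.00×10^6 J/(m²·K).
A ∝ 1/C ⇒ A_land = A_ocean × C_ocean/C_land = 0.143 × 193 = 27.6 K.

28 K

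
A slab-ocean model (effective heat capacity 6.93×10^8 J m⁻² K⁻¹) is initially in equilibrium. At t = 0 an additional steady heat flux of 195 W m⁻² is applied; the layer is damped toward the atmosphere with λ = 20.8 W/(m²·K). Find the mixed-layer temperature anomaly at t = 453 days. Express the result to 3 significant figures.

6.48 K

Areal heat capacity C = 6.93×10^8 J m⁻² K⁻¹ (given).
τ = C / λ = 6.93×10^8 / 20.8 = 3.33×10^7 s.
Equilibrium anomaly ΔT_eq = F / λ = 195 / 20.8 = 9.38 K.
t = 453 days = 3.91×10^7 s, so t/τ = 1.17.
ΔT(t) = ΔT_eq (1 − e^(−t/τ)) = 9.38 × (1 − e^−1.17) = 6.48 K.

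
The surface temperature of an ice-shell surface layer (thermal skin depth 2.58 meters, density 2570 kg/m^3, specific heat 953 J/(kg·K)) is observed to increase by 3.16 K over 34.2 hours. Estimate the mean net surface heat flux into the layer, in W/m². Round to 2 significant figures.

160

Areal heat capacity C = ρ c_p D = 2570 × 953 × 2.58 = 6.32×10^6 J/(m²·K).
Required heat per unit area: Q = C ΔT = 6.32×10^6 × 3.16 = 2.00×10^7 J/m².
Flux F = Q / Δt = 2.00×10^7 / 1.23×10^5 s = 162 W/m².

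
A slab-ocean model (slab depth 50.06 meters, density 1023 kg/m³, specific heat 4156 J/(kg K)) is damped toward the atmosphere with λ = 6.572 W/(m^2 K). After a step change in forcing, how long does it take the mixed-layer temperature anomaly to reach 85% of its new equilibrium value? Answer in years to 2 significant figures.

Areal heat capacity C = ρ c_p D = 1023 × 4156 × 50.06 = 2.13×10^8 J m⁻² K⁻¹.
τ = C / λ = 2.13×10^8 / 6.572 = 3.24×10^7 s.
Fraction reached: 1 − e^(−t/τ) = 0.85 ⇒ t = −τ ln(1 − 0.85) = τ × 1.90.
t = 6.14×10^7 s = 1.95 years.

1.9 years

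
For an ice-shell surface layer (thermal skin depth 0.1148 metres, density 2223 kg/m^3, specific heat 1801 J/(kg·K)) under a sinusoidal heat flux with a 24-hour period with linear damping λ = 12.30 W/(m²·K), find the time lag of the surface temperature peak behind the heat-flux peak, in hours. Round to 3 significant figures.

4.65 hours

Areal heat capacity C = ρ c_p D = 2223 × 1801 × 0.1148 = 4.60×10^5 J m⁻² K⁻¹.
ω = 2π / 86400 s = 7.27×10^-5 s⁻¹.
Phase lag φ = arctan(Cω/λ) = arctan(33.4/12.30) = 1.22 rad.
Time lag = φ / ω = 1.22 / 7.27×10^-5 = 16800 s = 4.65 hours.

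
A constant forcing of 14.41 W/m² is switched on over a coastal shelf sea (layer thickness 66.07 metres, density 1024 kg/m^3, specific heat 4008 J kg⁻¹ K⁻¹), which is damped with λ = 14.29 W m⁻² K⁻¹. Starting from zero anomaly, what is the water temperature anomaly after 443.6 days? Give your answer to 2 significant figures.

0.87 K

Areal heat capacity C = ρ c_p D = 1024 × 4008 × 66.07 = 2.71×10^8 J m⁻² K⁻¹.
τ = C / λ = 2.71×10^8 / 14.29 = 1.90×10^7 s.
Equilibrium anomaly ΔT_eq = F / λ = 14.41 / 14.29 = 1.01 K.
t = 443.6 days = 3.83×10^7 s, so t/τ = 2.02.
ΔT(t) = ΔT_eq (1 − e^(−t/τ)) = 1.01 × (1 − e^−2.02) = 0.875 K.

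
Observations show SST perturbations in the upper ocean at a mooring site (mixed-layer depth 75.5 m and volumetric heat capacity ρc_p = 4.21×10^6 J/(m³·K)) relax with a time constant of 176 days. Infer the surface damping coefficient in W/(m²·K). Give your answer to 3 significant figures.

20.9

Areal heat capacity C = ρc_p × D = 4.21×10^6 × 75.5 = 3.18×10^8 J m⁻² K⁻¹.
τ = 176 days = 1.52×10^7 s.
λ = C / τ = 3.18×10^8 / 1.52×10^7 = 20.9 W/(m²·K).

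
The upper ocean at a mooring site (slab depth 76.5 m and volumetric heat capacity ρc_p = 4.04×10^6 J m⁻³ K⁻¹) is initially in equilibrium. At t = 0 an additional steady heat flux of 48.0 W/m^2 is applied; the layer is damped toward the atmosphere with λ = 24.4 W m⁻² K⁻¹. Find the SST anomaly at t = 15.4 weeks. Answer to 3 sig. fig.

Areal heat capacity C = ρc_p × D = 4.04×10^6 × 76.5 = 3.09×10^8 J/(m^2 K).
τ = C / λ = 3.09×10^8 / 24.4 = 1.27×10^7 s.
Equilibrium anomaly ΔT_eq = F / λ = 48.0 / 24.4 = 1.97 K.
t = 15.4 weeks = 9.31×10^6 s, so t/τ = 0.735.
ΔT(t) = ΔT_eq (1 − e^(−t/τ)) = 1.97 × (1 − e^−0.735) = 1.02 K.

1.02 K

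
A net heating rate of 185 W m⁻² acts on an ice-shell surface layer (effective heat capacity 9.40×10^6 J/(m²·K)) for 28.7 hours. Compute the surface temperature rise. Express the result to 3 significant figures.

2.03 K

Areal heat capacity C = 9.40×10^6 J/(m²·K) (given).
Net heat input Q = F Δt = 185 × (28.7 hours × 3600 s/hour) = 1.91×10^7 J/m².
ΔT = Q / C = 1.91×10^7 / 9.40×10^6 = 2.03 K.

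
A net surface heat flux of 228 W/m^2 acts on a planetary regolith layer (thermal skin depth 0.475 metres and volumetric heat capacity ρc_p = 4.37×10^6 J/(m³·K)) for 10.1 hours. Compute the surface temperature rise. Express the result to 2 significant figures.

Areal heat capacity C = ρc_p × D = 4.37×10^6 × 0.475 = 2.08×10^6 J m⁻² K⁻¹.
Net heat input Q = F Δt = 228 × (10.1 hours × 3600 s/hour) = 8.29×10^6 J/m².
ΔT = Q / C = 8.29×10^6 / 2.08×10^6 = 3.99 K.

4.0 K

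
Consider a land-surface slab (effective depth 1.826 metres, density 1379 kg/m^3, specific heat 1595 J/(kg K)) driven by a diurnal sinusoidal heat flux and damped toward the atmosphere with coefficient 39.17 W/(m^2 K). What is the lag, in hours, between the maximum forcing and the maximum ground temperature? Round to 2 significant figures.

Areal heat capacity C = ρ c_p D = 1379 × 1595 × 1.826 = 4.02×10^6 J m⁻² K⁻¹.
ω = 2π / 86400 s = 7.27×10^-5 s⁻¹.
Phase lag φ = arctan(Cω/λ) = arctan(292/39.17) = 1.44 rad.
Time lag = φ / ω = 1.44 / 7.27×10^-5 = 19800 s = 5.49 hours.

5.5 hours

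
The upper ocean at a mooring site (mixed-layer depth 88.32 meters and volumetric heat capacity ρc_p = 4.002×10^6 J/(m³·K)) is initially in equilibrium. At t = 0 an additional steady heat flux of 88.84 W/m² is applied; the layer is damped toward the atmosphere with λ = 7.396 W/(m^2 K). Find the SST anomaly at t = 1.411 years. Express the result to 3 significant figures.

7.28 K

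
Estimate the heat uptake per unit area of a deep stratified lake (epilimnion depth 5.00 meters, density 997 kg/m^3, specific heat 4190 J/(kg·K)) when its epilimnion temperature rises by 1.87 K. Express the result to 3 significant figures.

3.91×10^7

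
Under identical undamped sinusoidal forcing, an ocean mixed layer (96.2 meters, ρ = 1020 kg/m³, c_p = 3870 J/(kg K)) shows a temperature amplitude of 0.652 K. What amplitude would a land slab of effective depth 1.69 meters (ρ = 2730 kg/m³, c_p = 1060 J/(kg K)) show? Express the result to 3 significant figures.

C_ocean = 3.80×10^8 J/(m²·K); C_land = 4.89×10^6 J/(m²·K).
A ∝ 1/C ⇒ A_land = A_ocean × C_ocean/C_land = 0.652 × 77.6 = 50.6 K.

50.6 K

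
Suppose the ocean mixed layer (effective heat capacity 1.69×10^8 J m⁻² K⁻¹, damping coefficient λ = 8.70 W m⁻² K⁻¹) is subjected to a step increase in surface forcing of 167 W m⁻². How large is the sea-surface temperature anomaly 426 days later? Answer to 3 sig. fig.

16.3 K

Areal heat capacity C = 1.69×10^8 J m⁻² K⁻¹ (given).
τ = C / λ = 1.69×10^8 / 8.70 = 1.94×10^7 s.
Equilibrium anomaly ΔT_eq = F / λ = 167 / 8.70 = 19.2 K.
t = 426 days = 3.68×10^7 s, so t/τ = 1.89.
ΔT(t) = ΔT_eq (1 − e^(−t/τ)) = 19.2 × (1 − e^−1.89) = 16.3 K.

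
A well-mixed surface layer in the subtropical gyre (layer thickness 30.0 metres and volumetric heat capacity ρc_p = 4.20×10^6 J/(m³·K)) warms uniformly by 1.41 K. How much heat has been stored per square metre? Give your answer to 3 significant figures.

Areal heat capacity C = ρc_p × D = 4.20×10^6 × 30.0 = 1.26×10^8 J m⁻² K⁻¹.
ΔQ = C ΔT = 1.26×10^8 × 1.41 = 1.78×10^8 J/m².

1.78×10^8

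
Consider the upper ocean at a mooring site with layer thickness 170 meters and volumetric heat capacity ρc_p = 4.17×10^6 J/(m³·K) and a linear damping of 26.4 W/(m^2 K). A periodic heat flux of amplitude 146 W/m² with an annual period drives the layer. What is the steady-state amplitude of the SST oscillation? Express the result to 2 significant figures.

1.0 K

Areal heat capacity C = ρc_p × D = 4.17×10^6 × 170 = 7.09×10^8 J/(m^2 K).
Angular frequency ω = 2π / T = 2π / 3.15×10^7 s = 1.99×10^-7 s⁻¹.
√((Cω)² + λ²) = √((141)² + 26.4²) = 144 W/(m²·K).
Amplitude A = F₀ / √((Cω)²+λ²) = 146 / 144 = 1.02 K.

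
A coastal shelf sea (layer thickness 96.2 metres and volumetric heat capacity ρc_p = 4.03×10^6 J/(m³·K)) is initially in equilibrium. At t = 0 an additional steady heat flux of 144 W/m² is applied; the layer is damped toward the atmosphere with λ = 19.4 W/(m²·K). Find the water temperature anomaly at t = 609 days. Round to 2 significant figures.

Areal heat capacity C = ρc_p × D = 4.03×10^6 × 96.2 = 3.88×10^8 J/(m²·K).
τ = C / λ = 3.88×10^8 / 19.4 = 2.00×10^7 s.
Equilibrium anomaly ΔT_eq = F / λ = 144 / 19.4 = 7.42 K.
t = 609 days = 5.26×10^7 s, so t/τ = 2.63.
ΔT(t) = ΔT_eq (1 − e^(−t/τ)) = 7.42 × (1 − e^−2.63) = 6.89 K.

6.9 K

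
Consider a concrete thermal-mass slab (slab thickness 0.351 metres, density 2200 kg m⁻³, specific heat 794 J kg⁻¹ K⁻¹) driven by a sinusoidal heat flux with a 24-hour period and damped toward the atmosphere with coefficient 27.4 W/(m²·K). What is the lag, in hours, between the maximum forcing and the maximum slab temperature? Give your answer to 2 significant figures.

Areal heat capacity C = ρ c_p D = 2200 × 794 × 0.351 = 6.13×10^5 J m⁻² K⁻¹.
ω = 2π / 86400 s = 7.27×10^-5 s⁻¹.
Phase lag φ = arctan(Cω/λ) = arctan(44.6/27.4) = 1.02 rad.
Time lag = φ / ω = 1.02 / 7.27×10^-5 = 14000 s = 3.90 hours.

3.9 hours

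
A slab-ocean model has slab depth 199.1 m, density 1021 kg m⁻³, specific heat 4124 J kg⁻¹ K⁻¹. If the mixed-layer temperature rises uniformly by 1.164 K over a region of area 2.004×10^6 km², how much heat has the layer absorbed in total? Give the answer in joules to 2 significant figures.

2.0×10^21 J

Areal heat capacity C = ρ c_p D = 1021 × 4124 × 199.1 = 8.38×10^8 J m⁻² K⁻¹.
Heat per unit area: q = C ΔT = 8.38×10^8 × 1.164 = 9.76×10^8 J/m².
Total heat: Q = q × A = 9.76×10^8 × (2.004×10^6 × 10⁶ m²) = 1.96×10^21 J.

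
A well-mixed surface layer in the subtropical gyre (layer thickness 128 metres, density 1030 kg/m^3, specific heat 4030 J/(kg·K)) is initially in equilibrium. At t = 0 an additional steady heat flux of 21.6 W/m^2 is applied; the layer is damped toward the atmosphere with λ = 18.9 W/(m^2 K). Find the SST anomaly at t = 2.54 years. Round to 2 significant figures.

1.1 K

Areal heat capacity C = ρ c_p D = 1030 × 4030 × 128 = 5.31×10^8 J m⁻² K⁻¹.
τ = C / λ = 5.31×10^8 / 18.9 = 2.81×10^7 s.
Equilibrium anomaly ΔT_eq = F / λ = 21.6 / 18.9 = 1.14 K.
t = 2.54 years = 8.02×10^7 s, so t/τ = 2.85.
ΔT(t) = ΔT_eq (1 − e^(−t/τ)) = 1.14 × (1 − e^−2.85) = 1.08 K.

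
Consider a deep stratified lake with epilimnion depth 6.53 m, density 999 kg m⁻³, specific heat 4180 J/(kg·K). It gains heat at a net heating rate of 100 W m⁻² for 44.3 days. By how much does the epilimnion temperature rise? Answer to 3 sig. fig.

Areal heat capacity C = ρ c_p D = 999 × 4180 × 6.53 = 2.73×10^7 J m⁻² K⁻¹.
Net heat input Q = F Δt = 100 × (44.3 days × 86400 s/day) = 3.83×10^8 J/m².
ΔT = Q / C = 3.83×10^8 / 2.73×10^7 = 14.0 K.

14.0 K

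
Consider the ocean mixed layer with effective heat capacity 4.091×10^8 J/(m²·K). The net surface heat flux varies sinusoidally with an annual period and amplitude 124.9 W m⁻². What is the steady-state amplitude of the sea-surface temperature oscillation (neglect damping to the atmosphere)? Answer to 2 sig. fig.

Areal heat capacity C = 4.091×10^8 J/(m²·K) (given).
Angular frequency ω = 2π / T = 2π / 3.15×10^7 s = 1.99×10^-7 s⁻¹.
Cω = 4.09×10^8 × 1.99×10^-7 = 81.5 W/(m²·K).
Amplitude A = F₀ / (Cω) = 124.9 / 81.5 = 1.53 K.

1.5 K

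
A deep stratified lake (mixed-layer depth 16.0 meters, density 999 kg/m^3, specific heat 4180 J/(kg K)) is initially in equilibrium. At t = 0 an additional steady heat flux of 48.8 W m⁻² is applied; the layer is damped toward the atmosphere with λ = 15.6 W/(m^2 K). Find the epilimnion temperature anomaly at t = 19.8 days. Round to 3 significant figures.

Areal heat capacity C = ρ c_p D = 999 × 4180 × 16.0 = 6.68×10^7 J/(m^2 K).
τ = C / λ = 6.68×10^7 / 15.6 = 4.28×10^6 s.
Equilibrium anomaly ΔT_eq = F / λ = 48.8 / 15.6 = 3.13 K.
t = 19.8 days = 1.71×10^6 s, so t/τ = 0.399.
ΔT(t) = ΔT_eq (1 − e^(−t/τ)) = 3.13 × (1 − e^−0.399) = 1.03 K.

1.03 K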